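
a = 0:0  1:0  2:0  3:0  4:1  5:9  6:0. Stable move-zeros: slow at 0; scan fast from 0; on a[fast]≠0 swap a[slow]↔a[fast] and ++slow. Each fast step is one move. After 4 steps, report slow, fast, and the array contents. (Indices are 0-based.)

(s=0,f=0) a[fast]=0 → fast++
(s=0,f=1) a[fast]=0 → fast++
(s=0,f=2) a[fast]=0 → fast++
(s=0,f=3) a[fast]=0 → fast++

slow=0, fast=4, a=[0, 0, 0, 0, 1, 9, 0]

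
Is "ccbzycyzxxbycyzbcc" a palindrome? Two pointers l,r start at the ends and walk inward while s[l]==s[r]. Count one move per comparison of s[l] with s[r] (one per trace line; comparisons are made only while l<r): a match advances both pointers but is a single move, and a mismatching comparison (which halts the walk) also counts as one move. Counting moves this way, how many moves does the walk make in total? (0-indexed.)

8 moves

[0,17] 'c'=='c' → l++,r--
[1,16] 'c'=='c' → l++,r--
[2,15] 'b'=='b' → l++,r--
[3,14] 'z'=='z' → l++,r--
[4,13] 'y'=='y' → l++,r--
[5,12] 'c'=='c' → l++,r--
[6,11] 'y'=='y' → l++,r--
[7,10] 'z'!='b' → stop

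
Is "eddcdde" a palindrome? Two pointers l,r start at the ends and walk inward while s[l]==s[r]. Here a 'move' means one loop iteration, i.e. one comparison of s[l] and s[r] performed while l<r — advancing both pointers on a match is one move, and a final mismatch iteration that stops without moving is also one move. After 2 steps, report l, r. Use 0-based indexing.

[0,6] 'e'=='e' → l++,r--
[1,5] 'd'=='d' → l++,r--

l=2, r=4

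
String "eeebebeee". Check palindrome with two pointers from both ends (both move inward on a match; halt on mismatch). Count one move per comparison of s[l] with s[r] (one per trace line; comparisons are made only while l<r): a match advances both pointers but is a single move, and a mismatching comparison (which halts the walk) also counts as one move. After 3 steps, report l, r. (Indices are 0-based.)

l=3, r=5

l=0 r=8: 'e'=='e', l++,r--
l=1 r=7: 'e'=='e', l++,r--
l=2 r=6: 'e'=='e', l++,r--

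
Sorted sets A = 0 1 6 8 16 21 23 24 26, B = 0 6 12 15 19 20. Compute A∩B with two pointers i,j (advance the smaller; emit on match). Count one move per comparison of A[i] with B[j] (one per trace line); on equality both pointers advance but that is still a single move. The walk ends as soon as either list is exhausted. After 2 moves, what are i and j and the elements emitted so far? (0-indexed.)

i=2, j=1, emitted=[0]

[i=0,j=0] 0==0 emit → i++,j++
[i=1,j=1] 1<6 → i++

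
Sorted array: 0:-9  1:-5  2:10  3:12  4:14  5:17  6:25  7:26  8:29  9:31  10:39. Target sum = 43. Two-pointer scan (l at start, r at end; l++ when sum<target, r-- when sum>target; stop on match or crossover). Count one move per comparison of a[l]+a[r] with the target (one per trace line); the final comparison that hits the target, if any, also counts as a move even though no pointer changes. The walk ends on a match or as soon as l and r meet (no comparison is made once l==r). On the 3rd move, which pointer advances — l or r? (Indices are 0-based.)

[0,10] -9+39=30 <43 → l++
[1,10] -5+39=34 <43 → l++
[2,10] 10+39=49 >43 → r--

r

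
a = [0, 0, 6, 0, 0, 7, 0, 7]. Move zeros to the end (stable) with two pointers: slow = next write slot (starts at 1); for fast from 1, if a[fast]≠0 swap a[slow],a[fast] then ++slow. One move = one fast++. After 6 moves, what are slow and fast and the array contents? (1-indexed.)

slow=3, fast=7, a=[6, 7, 0, 0, 0, 0, 0, 7]

slow=1 fast=1: a[fast]=0, fast++
slow=1 fast=2: a[fast]=0, fast++
slow=1 fast=3: a[fast]=6≠0 swap→a[1]=6, slow++,fast++
slow=2 fast=4: a[fast]=0, fast++
slow=2 fast=5: a[fast]=0, fast++
slow=2 fast=6: a[fast]=7≠0 swap→a[2]=7, slow++,fast++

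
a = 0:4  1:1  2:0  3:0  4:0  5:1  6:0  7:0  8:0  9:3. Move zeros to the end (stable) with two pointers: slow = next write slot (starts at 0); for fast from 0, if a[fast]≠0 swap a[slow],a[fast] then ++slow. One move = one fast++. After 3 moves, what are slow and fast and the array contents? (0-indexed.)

slow=2, fast=3, a=[4, 1, 0, 0, 0, 1, 0, 0, 0, 3]

(s=0,f=0) a[fast]=4≠0 swap→a[0]=4 → slow++,fast++
(s=1,f=1) a[fast]=1≠0 swap→a[1]=1 → slow++,fast++
(s=2,f=2) a[fast]=0 → fast++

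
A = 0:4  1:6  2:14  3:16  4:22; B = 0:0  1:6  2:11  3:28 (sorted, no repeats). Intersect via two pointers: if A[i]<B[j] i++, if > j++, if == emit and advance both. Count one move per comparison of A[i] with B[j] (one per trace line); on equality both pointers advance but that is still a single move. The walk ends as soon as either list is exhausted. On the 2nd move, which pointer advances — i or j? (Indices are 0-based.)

i=0 j=0: 4>0, j++
i=0 j=1: 4<6, i++

i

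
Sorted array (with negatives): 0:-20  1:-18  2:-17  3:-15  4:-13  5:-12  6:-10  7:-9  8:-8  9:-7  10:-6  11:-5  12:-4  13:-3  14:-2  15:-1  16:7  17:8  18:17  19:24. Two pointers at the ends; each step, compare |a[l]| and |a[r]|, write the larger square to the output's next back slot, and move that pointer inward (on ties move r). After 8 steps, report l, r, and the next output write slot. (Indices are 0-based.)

l=6, r=17, next write slot=11

l=0 r=19: |-20|<=|24| out[19]=576, r--
l=0 r=18: |-20|>|17| out[18]=400, l++
l=1 r=18: |-18|>|17| out[17]=324, l++
l=2 r=18: |-17|<=|17| out[16]=289, r--
l=2 r=17: |-17|>|8| out[15]=289, l++
l=3 r=17: |-15|>|8| out[14]=225, l++
l=4 r=17: |-13|>|8| out[13]=169, l++
l=5 r=17: |-12|>|8| out[12]=144, l++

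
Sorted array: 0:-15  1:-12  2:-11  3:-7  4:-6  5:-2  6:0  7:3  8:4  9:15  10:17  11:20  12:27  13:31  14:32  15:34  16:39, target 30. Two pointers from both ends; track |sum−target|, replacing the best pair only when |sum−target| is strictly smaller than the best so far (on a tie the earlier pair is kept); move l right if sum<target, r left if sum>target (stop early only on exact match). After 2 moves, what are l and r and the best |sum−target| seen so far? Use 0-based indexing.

l=2, r=16, best |Δ|=3

l=0 r=16: -15+39=24 d=6 *, l++
l=1 r=16: -12+39=27 d=3 *, l++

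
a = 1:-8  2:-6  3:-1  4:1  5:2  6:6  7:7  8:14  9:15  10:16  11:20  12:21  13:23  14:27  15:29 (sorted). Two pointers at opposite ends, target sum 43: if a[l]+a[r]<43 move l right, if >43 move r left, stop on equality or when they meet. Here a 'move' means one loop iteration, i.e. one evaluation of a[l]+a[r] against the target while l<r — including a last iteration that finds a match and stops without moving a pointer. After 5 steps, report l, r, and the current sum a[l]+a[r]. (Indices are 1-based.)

l=6, r=15, sum=35

[1,15] -8+29=21 <43 → l++
[2,15] -6+29=23 <43 → l++
[3,15] -1+29=28 <43 → l++
[4,15] 1+29=30 <43 → l++
[5,15] 2+29=31 <43 → l++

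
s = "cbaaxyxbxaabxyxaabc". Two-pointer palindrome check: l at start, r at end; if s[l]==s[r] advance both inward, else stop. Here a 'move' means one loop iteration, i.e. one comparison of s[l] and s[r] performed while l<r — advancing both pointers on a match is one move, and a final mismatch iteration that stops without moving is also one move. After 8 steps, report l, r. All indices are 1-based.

l=9, r=11

l=1 r=19: 'c'=='c', l++,r--
l=2 r=18: 'b'=='b', l++,r--
l=3 r=17: 'a'=='a', l++,r--
l=4 r=16: 'a'=='a', l++,r--
l=5 r=15: 'x'=='x', l++,r--
l=6 r=14: 'y'=='y', l++,r--
l=7 r=13: 'x'=='x', l++,r--
l=8 r=12: 'b'=='b', l++,r--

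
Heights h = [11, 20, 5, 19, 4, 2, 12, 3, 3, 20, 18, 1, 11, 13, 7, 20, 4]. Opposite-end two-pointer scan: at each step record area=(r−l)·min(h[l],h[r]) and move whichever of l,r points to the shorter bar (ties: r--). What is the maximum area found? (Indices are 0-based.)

max area = 280

[0,16] min(11,4)*16=64 best=64 * → r--
[0,15] min(11,20)*15=165 best=165 * → l++
[1,15] min(20,20)*14=280 best=280 * → r--
[1,14] min(20,7)*13=91 best=280 → r--
[1,13] min(20,13)*12=156 best=280 → r--
[1,12] min(20,11)*11=121 best=280 → r--
[1,11] min(20,1)*10=10 best=280 → r--
[1,10] min(20,18)*9=162 best=280 → r--
[1,9] min(20,20)*8=160 best=280 → r--
[1,8] min(20,3)*7=21 best=280 → r--
[1,7] min(20,3)*6=18 best=280 → r--
[1,6] min(20,12)*5=60 best=280 → r--
[1,5] min(20,2)*4=8 best=280 → r--
[1,4] min(20,4)*3=12 best=280 → r--
[1,3] min(20,19)*2=38 best=280 → r--
[1,2] min(20,5)*1=5 best=280 → r--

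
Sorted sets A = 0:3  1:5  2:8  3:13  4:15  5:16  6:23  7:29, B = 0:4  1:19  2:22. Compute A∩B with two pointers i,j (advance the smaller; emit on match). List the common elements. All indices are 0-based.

intersection = []

[i=0,j=0] 3<4 → i++
[i=1,j=0] 5>4 → j++
[i=1,j=1] 5<19 → i++
[i=2,j=1] 8<19 → i++
[i=3,j=1] 13<19 → i++
[i=4,j=1] 15<19 → i++
[i=5,j=1] 16<19 → i++
[i=6,j=1] 23>19 → j++
[i=6,j=2] 23>22 → j++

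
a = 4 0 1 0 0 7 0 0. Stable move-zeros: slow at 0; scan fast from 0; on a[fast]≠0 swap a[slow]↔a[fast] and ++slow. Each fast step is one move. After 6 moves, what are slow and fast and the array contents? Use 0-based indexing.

slow=3, fast=6, a=[4, 1, 7, 0, 0, 0, 0, 0]

slow=0 fast=0: a[fast]=4≠0 swap→a[0]=4, slow++,fast++
slow=1 fast=1: a[fast]=0, fast++
slow=1 fast=2: a[fast]=1≠0 swap→a[1]=1, slow++,fast++
slow=2 fast=3: a[fast]=0, fast++
slow=2 fast=4: a[fast]=0, fast++
slow=2 fast=5: a[fast]=7≠0 swap→a[2]=7, slow++,fast++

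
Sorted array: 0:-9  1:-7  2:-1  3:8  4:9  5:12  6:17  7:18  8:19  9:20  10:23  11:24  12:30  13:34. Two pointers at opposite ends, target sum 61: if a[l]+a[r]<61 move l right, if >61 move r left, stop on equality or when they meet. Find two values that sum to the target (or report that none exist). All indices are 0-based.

[0,13] -9+34=25 <61 → l++
[1,13] -7+34=27 <61 → l++
[2,13] -1+34=33 <61 → l++
[3,13] 8+34=42 <61 → l++
[4,13] 9+34=43 <61 → l++
[5,13] 12+34=46 <61 → l++
[6,13] 17+34=51 <61 → l++
[7,13] 18+34=52 <61 → l++
[8,13] 19+34=53 <61 → l++
[9,13] 20+34=54 <61 → l++
[10,13] 23+34=57 <61 → l++
[11,13] 24+34=58 <61 → l++
[12,13] 30+34=64 >61 → r--

no pair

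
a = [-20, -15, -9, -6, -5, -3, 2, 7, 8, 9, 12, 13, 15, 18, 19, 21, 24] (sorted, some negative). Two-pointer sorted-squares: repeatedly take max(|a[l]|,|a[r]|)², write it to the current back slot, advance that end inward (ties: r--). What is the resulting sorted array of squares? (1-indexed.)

[1,17] |-20|<=|24| out[17]=576 → r--
[1,16] |-20|<=|21| out[16]=441 → r--
[1,15] |-20|>|19| out[15]=400 → l++
[2,15] |-15|<=|19| out[14]=361 → r--
[2,14] |-15|<=|18| out[13]=324 → r--
[2,13] |-15|<=|15| out[12]=225 → r--
[2,12] |-15|>|13| out[11]=225 → l++
[3,12] |-9|<=|13| out[10]=169 → r--
[3,11] |-9|<=|12| out[9]=144 → r--
[3,10] |-9|<=|9| out[8]=81 → r--
[3,9] |-9|>|8| out[7]=81 → l++
[4,9] |-6|<=|8| out[6]=64 → r--
[4,8] |-6|<=|7| out[5]=49 → r--
[4,7] |-6|>|2| out[4]=36 → l++
[5,7] |-5|>|2| out[3]=25 → l++
[6,7] |-3|>|2| out[2]=9 → l++
[7,7] |2|<=|2| out[1]=4 → r--

[4, 9, 25, 36, 49, 64, 81, 81, 144, 169, 225, 225, 324, 361, 400, 441, 576]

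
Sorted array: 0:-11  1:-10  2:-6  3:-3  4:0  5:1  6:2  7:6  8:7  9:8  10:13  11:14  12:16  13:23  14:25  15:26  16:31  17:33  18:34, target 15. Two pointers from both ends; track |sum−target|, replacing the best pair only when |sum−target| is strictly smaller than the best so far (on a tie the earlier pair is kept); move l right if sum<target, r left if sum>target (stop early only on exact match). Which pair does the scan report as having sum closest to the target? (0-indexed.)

l=0 r=18: -11+34=23 d=8 *, r--
l=0 r=17: -11+33=22 d=7 *, r--
l=0 r=16: -11+31=20 d=5 *, r--
l=0 r=15: -11+26=15 d=0 *, stop

pair (-11, 26) with sum 15 (|Δ|=0)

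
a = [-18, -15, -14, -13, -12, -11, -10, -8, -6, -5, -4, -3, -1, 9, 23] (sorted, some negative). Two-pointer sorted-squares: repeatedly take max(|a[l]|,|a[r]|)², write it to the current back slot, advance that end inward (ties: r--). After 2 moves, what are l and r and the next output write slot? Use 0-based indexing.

[0,14] |-18|<=|23| out[14]=529 → r--
[0,13] |-18|>|9| out[13]=324 → l++

l=1, r=13, next write slot=12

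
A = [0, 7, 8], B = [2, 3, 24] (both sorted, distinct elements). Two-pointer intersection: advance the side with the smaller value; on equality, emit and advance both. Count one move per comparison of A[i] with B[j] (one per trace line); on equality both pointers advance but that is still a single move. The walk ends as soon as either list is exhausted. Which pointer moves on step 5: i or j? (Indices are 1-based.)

i

[i=1,j=1] 0<2 → i++
[i=2,j=1] 7>2 → j++
[i=2,j=2] 7>3 → j++
[i=2,j=3] 7<24 → i++
[i=3,j=3] 8<24 → i++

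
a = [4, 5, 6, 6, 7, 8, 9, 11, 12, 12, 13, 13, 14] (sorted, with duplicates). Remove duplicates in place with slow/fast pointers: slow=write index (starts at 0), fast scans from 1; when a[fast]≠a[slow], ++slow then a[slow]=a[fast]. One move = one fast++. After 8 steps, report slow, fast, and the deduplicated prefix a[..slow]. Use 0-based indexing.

(s=0,f=1) a[fast]=5≠a[slow]=4 write a[1]=5 → slow++,fast++
(s=1,f=2) a[fast]=6≠a[slow]=5 write a[2]=6 → slow++,fast++
(s=2,f=3) a[fast]=6=a[slow] dup → fast++
(s=2,f=4) a[fast]=7≠a[slow]=6 write a[3]=7 → slow++,fast++
(s=3,f=5) a[fast]=8≠a[slow]=7 write a[4]=8 → slow++,fast++
(s=4,f=6) a[fast]=9≠a[slow]=8 write a[5]=9 → slow++,fast++
(s=5,f=7) a[fast]=11≠a[slow]=9 write a[6]=11 → slow++,fast++
(s=6,f=8) a[fast]=12≠a[slow]=11 write a[7]=12 → slow++,fast++

slow=7, fast=9, prefix=[4, 5, 6, 7, 8, 9, 11, 12]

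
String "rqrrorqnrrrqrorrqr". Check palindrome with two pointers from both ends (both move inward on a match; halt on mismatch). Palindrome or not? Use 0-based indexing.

not a palindrome (mismatch at 7,10)

l=0 r=17: 'r'=='r', l++,r--
l=1 r=16: 'q'=='q', l++,r--
l=2 r=15: 'r'=='r', l++,r--
l=3 r=14: 'r'=='r', l++,r--
l=4 r=13: 'o'=='o', l++,r--
l=5 r=12: 'r'=='r', l++,r--
l=6 r=11: 'q'=='q', l++,r--
l=7 r=10: 'n'!='r', stop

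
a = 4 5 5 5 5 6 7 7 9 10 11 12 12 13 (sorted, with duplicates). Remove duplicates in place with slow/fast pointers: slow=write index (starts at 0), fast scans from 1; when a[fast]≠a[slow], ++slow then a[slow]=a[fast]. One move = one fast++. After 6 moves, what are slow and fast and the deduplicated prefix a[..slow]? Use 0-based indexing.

slow=3, fast=7, prefix=[4, 5, 6, 7]

(s=0,f=1) a[fast]=5≠a[slow]=4 write a[1]=5 → slow++,fast++
(s=1,f=2) a[fast]=5=a[slow] dup → fast++
(s=1,f=3) a[fast]=5=a[slow] dup → fast++
(s=1,f=4) a[fast]=5=a[slow] dup → fast++
(s=1,f=5) a[fast]=6≠a[slow]=5 write a[2]=6 → slow++,fast++
(s=2,f=6) a[fast]=7≠a[slow]=6 write a[3]=7 → slow++,fast++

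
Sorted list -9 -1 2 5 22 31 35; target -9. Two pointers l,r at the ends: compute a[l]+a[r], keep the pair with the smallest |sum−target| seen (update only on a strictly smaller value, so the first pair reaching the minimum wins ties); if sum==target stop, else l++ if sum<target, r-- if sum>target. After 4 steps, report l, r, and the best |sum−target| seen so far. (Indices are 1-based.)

l=1, r=3, best |Δ|=5

l=1 r=7: -9+35=26 d=35 *, r--
l=1 r=6: -9+31=22 d=31 *, r--
l=1 r=5: -9+22=13 d=22 *, r--
l=1 r=4: -9+5=-4 d=5 *, r--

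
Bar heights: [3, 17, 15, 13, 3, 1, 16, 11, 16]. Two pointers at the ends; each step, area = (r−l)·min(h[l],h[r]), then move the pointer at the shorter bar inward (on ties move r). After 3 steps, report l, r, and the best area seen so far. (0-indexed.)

l=0 r=8: min(3,16)*8=24 best=24 *, l++
l=1 r=8: min(17,16)*7=112 best=112 *, r--
l=1 r=7: min(17,11)*6=66 best=112, r--

l=1, r=6, best area=112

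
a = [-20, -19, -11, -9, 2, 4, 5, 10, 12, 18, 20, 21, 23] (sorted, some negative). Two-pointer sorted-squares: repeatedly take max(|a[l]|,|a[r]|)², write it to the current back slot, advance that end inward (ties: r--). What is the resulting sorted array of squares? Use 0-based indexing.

[0,12] |-20|<=|23| out[12]=529 → r--
[0,11] |-20|<=|21| out[11]=441 → r--
[0,10] |-20|<=|20| out[10]=400 → r--
[0,9] |-20|>|18| out[9]=400 → l++
[1,9] |-19|>|18| out[8]=361 → l++
[2,9] |-11|<=|18| out[7]=324 → r--
[2,8] |-11|<=|12| out[6]=144 → r--
[2,7] |-11|>|10| out[5]=121 → l++
[3,7] |-9|<=|10| out[4]=100 → r--
[3,6] |-9|>|5| out[3]=81 → l++
[4,6] |2|<=|5| out[2]=25 → r--
[4,5] |2|<=|4| out[1]=16 → r--
[4,4] |2|<=|2| out[0]=4 → r--

[4, 16, 25, 81, 100, 121, 144, 324, 361, 400, 400, 441, 529]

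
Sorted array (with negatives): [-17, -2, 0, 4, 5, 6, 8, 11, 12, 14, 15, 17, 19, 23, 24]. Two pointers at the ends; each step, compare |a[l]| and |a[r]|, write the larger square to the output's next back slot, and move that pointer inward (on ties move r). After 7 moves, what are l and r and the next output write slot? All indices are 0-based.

l=1, r=8, next write slot=7

[0,14] |-17|<=|24| out[14]=576 → r--
[0,13] |-17|<=|23| out[13]=529 → r--
[0,12] |-17|<=|19| out[12]=361 → r--
[0,11] |-17|<=|17| out[11]=289 → r--
[0,10] |-17|>|15| out[10]=289 → l++
[1,10] |-2|<=|15| out[9]=225 → r--
[1,9] |-2|<=|14| out[8]=196 → r--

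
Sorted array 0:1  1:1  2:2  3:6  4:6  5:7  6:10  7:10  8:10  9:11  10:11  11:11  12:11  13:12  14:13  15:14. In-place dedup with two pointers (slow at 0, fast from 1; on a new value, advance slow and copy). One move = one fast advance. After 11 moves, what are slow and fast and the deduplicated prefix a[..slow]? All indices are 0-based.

slow=5, fast=12, prefix=[1, 2, 6, 7, 10, 11]

slow=0 fast=1: a[fast]=1=a[slow] dup, fast++
slow=0 fast=2: a[fast]=2≠a[slow]=1 write a[1]=2, slow++,fast++
slow=1 fast=3: a[fast]=6≠a[slow]=2 write a[2]=6, slow++,fast++
slow=2 fast=4: a[fast]=6=a[slow] dup, fast++
slow=2 fast=5: a[fast]=7≠a[slow]=6 write a[3]=7, slow++,fast++
slow=3 fast=6: a[fast]=10≠a[slow]=7 write a[4]=10, slow++,fast++
slow=4 fast=7: a[fast]=10=a[slow] dup, fast++
slow=4 fast=8: a[fast]=10=a[slow] dup, fast++
slow=4 fast=9: a[fast]=11≠a[slow]=10 write a[5]=11, slow++,fast++
slow=5 fast=10: a[fast]=11=a[slow] dup, fast++
slow=5 fast=11: a[fast]=11=a[slow] dup, fast++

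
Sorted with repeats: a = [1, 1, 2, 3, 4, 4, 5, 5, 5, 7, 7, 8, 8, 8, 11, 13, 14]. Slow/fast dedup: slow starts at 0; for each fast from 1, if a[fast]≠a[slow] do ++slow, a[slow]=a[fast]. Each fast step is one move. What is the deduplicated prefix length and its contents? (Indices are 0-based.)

length 10; prefix = [1, 2, 3, 4, 5, 7, 8, 11, 13, 14]

slow=0 fast=1: a[fast]=1=a[slow] dup, fast++
slow=0 fast=2: a[fast]=2≠a[slow]=1 write a[1]=2, slow++,fast++
slow=1 fast=3: a[fast]=3≠a[slow]=2 write a[2]=3, slow++,fast++
slow=2 fast=4: a[fast]=4≠a[slow]=3 write a[3]=4, slow++,fast++
slow=3 fast=5: a[fast]=4=a[slow] dup, fast++
slow=3 fast=6: a[fast]=5≠a[slow]=4 write a[4]=5, slow++,fast++
slow=4 fast=7: a[fast]=5=a[slow] dup, fast++
slow=4 fast=8: a[fast]=5=a[slow] dup, fast++
slow=4 fast=9: a[fast]=7≠a[slow]=5 write a[5]=7, slow++,fast++
slow=5 fast=10: a[fast]=7=a[slow] dup, fast++
slow=5 fast=11: a[fast]=8≠a[slow]=7 write a[6]=8, slow++,fast++
slow=6 fast=12: a[fast]=8=a[slow] dup, fast++
slow=6 fast=13: a[fast]=8=a[slow] dup, fast++
slow=6 fast=14: a[fast]=11≠a[slow]=8 write a[7]=11, slow++,fast++
slow=7 fast=15: a[fast]=13≠a[slow]=11 write a[8]=13, slow++,fast++
slow=8 fast=16: a[fast]=14≠a[slow]=13 write a[9]=14, slow++,fast++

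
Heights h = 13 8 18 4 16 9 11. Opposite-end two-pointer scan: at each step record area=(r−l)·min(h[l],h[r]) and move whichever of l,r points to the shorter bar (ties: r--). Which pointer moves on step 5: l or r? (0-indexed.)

r

l=0 r=6: min(13,11)*6=66 best=66 *, r--
l=0 r=5: min(13,9)*5=45 best=66, r--
l=0 r=4: min(13,16)*4=52 best=66, l++
l=1 r=4: min(8,16)*3=24 best=66, l++
l=2 r=4: min(18,16)*2=32 best=66, r--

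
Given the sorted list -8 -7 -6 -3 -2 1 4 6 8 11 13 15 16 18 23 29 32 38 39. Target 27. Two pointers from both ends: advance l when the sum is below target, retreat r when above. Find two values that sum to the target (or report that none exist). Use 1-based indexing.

[1,19] -8+39=31 >27 → r--
[1,18] -8+38=30 >27 → r--
[1,17] -8+32=24 <27 → l++
[2,17] -7+32=25 <27 → l++
[3,17] -6+32=26 <27 → l++
[4,17] -3+32=29 >27 → r--
[4,16] -3+29=26 <27 → l++
[5,16] -2+29=27 → found

(-2, 29)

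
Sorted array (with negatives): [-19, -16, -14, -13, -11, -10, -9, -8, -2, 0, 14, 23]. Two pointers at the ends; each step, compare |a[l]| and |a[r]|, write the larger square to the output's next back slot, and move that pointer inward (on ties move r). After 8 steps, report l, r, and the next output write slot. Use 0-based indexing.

l=0 r=11: |-19|<=|23| out[11]=529, r--
l=0 r=10: |-19|>|14| out[10]=361, l++
l=1 r=10: |-16|>|14| out[9]=256, l++
l=2 r=10: |-14|<=|14| out[8]=196, r--
l=2 r=9: |-14|>|0| out[7]=196, l++
l=3 r=9: |-13|>|0| out[6]=169, l++
l=4 r=9: |-11|>|0| out[5]=121, l++
l=5 r=9: |-10|>|0| out[4]=100, l++

l=6, r=9, next write slot=3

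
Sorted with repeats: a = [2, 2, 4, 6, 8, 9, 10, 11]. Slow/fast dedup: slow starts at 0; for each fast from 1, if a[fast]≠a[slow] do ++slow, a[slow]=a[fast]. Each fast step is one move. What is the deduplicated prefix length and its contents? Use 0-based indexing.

length 7; prefix = [2, 4, 6, 8, 9, 10, 11]

slow=0 fast=1: a[fast]=2=a[slow] dup, fast++
slow=0 fast=2: a[fast]=4≠a[slow]=2 write a[1]=4, slow++,fast++
slow=1 fast=3: a[fast]=6≠a[slow]=4 write a[2]=6, slow++,fast++
slow=2 fast=4: a[fast]=8≠a[slow]=6 write a[3]=8, slow++,fast++
slow=3 fast=5: a[fast]=9≠a[slow]=8 write a[4]=9, slow++,fast++
slow=4 fast=6: a[fast]=10≠a[slow]=9 write a[5]=10, slow++,fast++
slow=5 fast=7: a[fast]=11≠a[slow]=10 write a[6]=11, slow++,fast++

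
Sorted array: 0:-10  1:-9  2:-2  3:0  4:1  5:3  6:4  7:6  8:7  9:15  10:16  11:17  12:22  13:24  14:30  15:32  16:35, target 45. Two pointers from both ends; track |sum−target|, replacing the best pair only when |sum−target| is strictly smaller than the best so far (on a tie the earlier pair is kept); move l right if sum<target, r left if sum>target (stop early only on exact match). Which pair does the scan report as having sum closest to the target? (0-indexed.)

[0,16] -10+35=25 d=20 * → l++
[1,16] -9+35=26 d=19 * → l++
[2,16] -2+35=33 d=12 * → l++
[3,16] 0+35=35 d=10 * → l++
[4,16] 1+35=36 d=9 * → l++
[5,16] 3+35=38 d=7 * → l++
[6,16] 4+35=39 d=6 * → l++
[7,16] 6+35=41 d=4 * → l++
[8,16] 7+35=42 d=3 * → l++
[9,16] 15+35=50 d=5 → r--
[9,15] 15+32=47 d=2 * → r--
[9,14] 15+30=45 d=0 * → stop

pair (15, 30) with sum 45 (|Δ|=0)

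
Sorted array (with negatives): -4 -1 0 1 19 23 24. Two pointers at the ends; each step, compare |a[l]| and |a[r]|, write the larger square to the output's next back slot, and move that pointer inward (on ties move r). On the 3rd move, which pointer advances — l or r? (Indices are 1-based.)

l=1 r=7: |-4|<=|24| out[7]=576, r--
l=1 r=6: |-4|<=|23| out[6]=529, r--
l=1 r=5: |-4|<=|19| out[5]=361, r--

r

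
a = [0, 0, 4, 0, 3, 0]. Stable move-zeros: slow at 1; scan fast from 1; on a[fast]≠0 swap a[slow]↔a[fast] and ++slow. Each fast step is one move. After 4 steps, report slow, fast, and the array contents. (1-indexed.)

slow=2, fast=5, a=[4, 0, 0, 0, 3, 0]

(s=1,f=1) a[fast]=0 → fast++
(s=1,f=2) a[fast]=0 → fast++
(s=1,f=3) a[fast]=4≠0 swap→a[1]=4 → slow++,fast++
(s=2,f=4) a[fast]=0 → fast++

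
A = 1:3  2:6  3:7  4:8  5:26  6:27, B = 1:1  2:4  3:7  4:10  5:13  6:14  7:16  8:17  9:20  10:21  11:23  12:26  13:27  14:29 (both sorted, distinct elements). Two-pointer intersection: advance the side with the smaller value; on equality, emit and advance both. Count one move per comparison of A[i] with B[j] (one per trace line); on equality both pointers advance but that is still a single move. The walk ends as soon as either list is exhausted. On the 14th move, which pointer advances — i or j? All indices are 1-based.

i=1 j=1: 3>1, j++
i=1 j=2: 3<4, i++
i=2 j=2: 6>4, j++
i=2 j=3: 6<7, i++
i=3 j=3: 7==7 emit, i++,j++
i=4 j=4: 8<10, i++
i=5 j=4: 26>10, j++
i=5 j=5: 26>13, j++
i=5 j=6: 26>14, j++
i=5 j=7: 26>16, j++
i=5 j=8: 26>17, j++
i=5 j=9: 26>20, j++
i=5 j=10: 26>21, j++
i=5 j=11: 26>23, j++

j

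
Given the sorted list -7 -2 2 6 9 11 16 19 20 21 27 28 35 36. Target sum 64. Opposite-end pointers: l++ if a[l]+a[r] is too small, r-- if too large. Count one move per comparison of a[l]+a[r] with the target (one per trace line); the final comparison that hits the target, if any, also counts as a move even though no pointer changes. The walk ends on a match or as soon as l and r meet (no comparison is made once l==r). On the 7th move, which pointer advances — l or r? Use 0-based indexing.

l

l=0 r=13: -7+36=29 <64, l++
l=1 r=13: -2+36=34 <64, l++
l=2 r=13: 2+36=38 <64, l++
l=3 r=13: 6+36=42 <64, l++
l=4 r=13: 9+36=45 <64, l++
l=5 r=13: 11+36=47 <64, l++
l=6 r=13: 16+36=52 <64, l++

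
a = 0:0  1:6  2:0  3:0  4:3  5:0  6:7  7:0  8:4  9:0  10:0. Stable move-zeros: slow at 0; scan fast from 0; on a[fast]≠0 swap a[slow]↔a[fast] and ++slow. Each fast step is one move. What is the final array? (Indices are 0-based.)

slow=0 fast=0: a[fast]=0, fast++
slow=0 fast=1: a[fast]=6≠0 swap→a[0]=6, slow++,fast++
slow=1 fast=2: a[fast]=0, fast++
slow=1 fast=3: a[fast]=0, fast++
slow=1 fast=4: a[fast]=3≠0 swap→a[1]=3, slow++,fast++
slow=2 fast=5: a[fast]=0, fast++
slow=2 fast=6: a[fast]=7≠0 swap→a[2]=7, slow++,fast++
slow=3 fast=7: a[fast]=0, fast++
slow=3 fast=8: a[fast]=4≠0 swap→a[3]=4, slow++,fast++
slow=4 fast=9: a[fast]=0, fast++
slow=4 fast=10: a[fast]=0, fast++

[6, 3, 7, 4, 0, 0, 0, 0, 0, 0, 0]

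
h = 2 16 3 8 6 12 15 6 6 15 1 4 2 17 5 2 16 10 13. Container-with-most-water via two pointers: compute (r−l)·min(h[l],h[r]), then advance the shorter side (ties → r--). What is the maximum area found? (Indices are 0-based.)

max area = 240

[0,18] min(2,13)*18=36 best=36 * → l++
[1,18] min(16,13)*17=221 best=221 * → r--
[1,17] min(16,10)*16=160 best=221 → r--
[1,16] min(16,16)*15=240 best=240 * → r--
[1,15] min(16,2)*14=28 best=240 → r--
[1,14] min(16,5)*13=65 best=240 → r--
[1,13] min(16,17)*12=192 best=240 → l++
[2,13] min(3,17)*11=33 best=240 → l++
[3,13] min(8,17)*10=80 best=240 → l++
[4,13] min(6,17)*9=54 best=240 → l++
[5,13] min(12,17)*8=96 best=240 → l++
[6,13] min(15,17)*7=105 best=240 → l++
[7,13] min(6,17)*6=36 best=240 → l++
[8,13] min(6,17)*5=30 best=240 → l++
[9,13] min(15,17)*4=60 best=240 → l++
[10,13] min(1,17)*3=3 best=240 → l++
[11,13] min(4,17)*2=8 best=240 → l++
[12,13] min(2,17)*1=2 best=240 → l++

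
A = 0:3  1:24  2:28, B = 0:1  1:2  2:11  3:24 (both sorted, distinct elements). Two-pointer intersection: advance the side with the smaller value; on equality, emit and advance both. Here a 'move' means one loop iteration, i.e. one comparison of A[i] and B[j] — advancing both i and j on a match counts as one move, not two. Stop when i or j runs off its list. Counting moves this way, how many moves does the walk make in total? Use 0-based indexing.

i=0 j=0: 3>1, j++
i=0 j=1: 3>2, j++
i=0 j=2: 3<11, i++
i=1 j=2: 24>11, j++
i=1 j=3: 24==24 emit, i++,j++

5 moves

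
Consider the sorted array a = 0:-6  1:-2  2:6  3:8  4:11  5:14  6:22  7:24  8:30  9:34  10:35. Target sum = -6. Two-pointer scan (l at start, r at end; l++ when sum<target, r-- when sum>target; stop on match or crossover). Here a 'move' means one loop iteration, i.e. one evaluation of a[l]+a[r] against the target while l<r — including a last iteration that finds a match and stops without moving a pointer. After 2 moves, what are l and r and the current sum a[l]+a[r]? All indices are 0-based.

l=0, r=8, sum=24

[0,10] -6+35=29 >-6 → r--
[0,9] -6+34=28 >-6 → r--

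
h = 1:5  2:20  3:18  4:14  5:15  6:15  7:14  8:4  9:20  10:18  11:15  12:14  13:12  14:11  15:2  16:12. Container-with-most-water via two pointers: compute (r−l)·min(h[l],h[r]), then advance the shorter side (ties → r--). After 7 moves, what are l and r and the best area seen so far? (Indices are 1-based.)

l=1 r=16: min(5,12)*15=75 best=75 *, l++
l=2 r=16: min(20,12)*14=168 best=168 *, r--
l=2 r=15: min(20,2)*13=26 best=168, r--
l=2 r=14: min(20,11)*12=132 best=168, r--
l=2 r=13: min(20,12)*11=132 best=168, r--
l=2 r=12: min(20,14)*10=140 best=168, r--
l=2 r=11: min(20,15)*9=135 best=168, r--

l=2, r=10, best area=168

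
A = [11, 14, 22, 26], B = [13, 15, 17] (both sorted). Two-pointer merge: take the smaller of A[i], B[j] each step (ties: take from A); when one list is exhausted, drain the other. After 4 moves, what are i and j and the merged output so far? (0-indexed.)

i=2, j=2, merged so far=[11, 13, 14, 15]

[i=0,j=0] A[i]=11<=B[j]=13 take 11 → i++
[i=1,j=0] A[i]=14>B[j]=13 take 13 → j++
[i=1,j=1] A[i]=14<=B[j]=15 take 14 → i++
[i=2,j=1] A[i]=22>B[j]=15 take 15 → j++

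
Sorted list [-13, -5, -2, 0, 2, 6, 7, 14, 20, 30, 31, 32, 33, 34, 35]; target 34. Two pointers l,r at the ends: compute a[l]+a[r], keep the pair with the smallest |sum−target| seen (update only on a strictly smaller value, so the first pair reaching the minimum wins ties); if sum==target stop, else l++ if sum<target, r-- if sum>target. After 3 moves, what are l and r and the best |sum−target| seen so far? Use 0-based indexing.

l=3, r=14, best |Δ|=1

l=0 r=14: -13+35=22 d=12 *, l++
l=1 r=14: -5+35=30 d=4 *, l++
l=2 r=14: -2+35=33 d=1 *, l++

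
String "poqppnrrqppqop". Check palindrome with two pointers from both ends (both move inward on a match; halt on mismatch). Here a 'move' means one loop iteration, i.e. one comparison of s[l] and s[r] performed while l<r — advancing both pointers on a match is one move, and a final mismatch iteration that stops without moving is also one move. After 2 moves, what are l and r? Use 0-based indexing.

l=0 r=13: 'p'=='p', l++,r--
l=1 r=12: 'o'=='o', l++,r--

l=2, r=11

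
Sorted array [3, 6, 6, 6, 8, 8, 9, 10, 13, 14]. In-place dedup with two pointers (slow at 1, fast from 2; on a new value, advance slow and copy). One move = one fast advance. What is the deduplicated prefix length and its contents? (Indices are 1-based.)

slow=1 fast=2: a[fast]=6≠a[slow]=3 write a[2]=6, slow++,fast++
slow=2 fast=3: a[fast]=6=a[slow] dup, fast++
slow=2 fast=4: a[fast]=6=a[slow] dup, fast++
slow=2 fast=5: a[fast]=8≠a[slow]=6 write a[3]=8, slow++,fast++
slow=3 fast=6: a[fast]=8=a[slow] dup, fast++
slow=3 fast=7: a[fast]=9≠a[slow]=8 write a[4]=9, slow++,fast++
slow=4 fast=8: a[fast]=10≠a[slow]=9 write a[5]=10, slow++,fast++
slow=5 fast=9: a[fast]=13≠a[slow]=10 write a[6]=13, slow++,fast++
slow=6 fast=10: a[fast]=14≠a[slow]=13 write a[7]=14, slow++,fast++

length 7; prefix = [3, 6, 8, 9, 10, 13, 14]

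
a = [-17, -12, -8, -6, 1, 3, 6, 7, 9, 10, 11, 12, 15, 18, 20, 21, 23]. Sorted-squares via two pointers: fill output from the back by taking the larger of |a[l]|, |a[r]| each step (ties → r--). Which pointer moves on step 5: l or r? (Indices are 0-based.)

l

l=0 r=16: |-17|<=|23| out[16]=529, r--
l=0 r=15: |-17|<=|21| out[15]=441, r--
l=0 r=14: |-17|<=|20| out[14]=400, r--
l=0 r=13: |-17|<=|18| out[13]=324, r--
l=0 r=12: |-17|>|15| out[12]=289, l++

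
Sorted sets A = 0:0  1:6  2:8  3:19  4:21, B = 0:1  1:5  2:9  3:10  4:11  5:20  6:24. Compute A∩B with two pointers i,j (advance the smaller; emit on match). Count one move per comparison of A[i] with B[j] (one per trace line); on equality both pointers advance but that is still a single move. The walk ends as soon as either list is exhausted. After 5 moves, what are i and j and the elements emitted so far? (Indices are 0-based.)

i=3, j=2, emitted=[]

i=0 j=0: 0<1, i++
i=1 j=0: 6>1, j++
i=1 j=1: 6>5, j++
i=1 j=2: 6<9, i++
i=2 j=2: 8<9, i++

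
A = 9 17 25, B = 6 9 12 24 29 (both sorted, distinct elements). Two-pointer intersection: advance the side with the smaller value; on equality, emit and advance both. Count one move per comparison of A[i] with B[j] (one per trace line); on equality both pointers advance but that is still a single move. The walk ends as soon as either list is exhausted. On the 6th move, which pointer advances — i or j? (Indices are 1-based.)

i=1 j=1: 9>6, j++
i=1 j=2: 9==9 emit, i++,j++
i=2 j=3: 17>12, j++
i=2 j=4: 17<24, i++
i=3 j=4: 25>24, j++
i=3 j=5: 25<29, i++

i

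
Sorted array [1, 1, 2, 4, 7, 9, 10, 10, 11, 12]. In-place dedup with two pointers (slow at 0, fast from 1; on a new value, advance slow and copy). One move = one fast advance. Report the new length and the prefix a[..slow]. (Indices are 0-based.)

length 8; prefix = [1, 2, 4, 7, 9, 10, 11, 12]

slow=0 fast=1: a[fast]=1=a[slow] dup, fast++
slow=0 fast=2: a[fast]=2≠a[slow]=1 write a[1]=2, slow++,fast++
slow=1 fast=3: a[fast]=4≠a[slow]=2 write a[2]=4, slow++,fast++
slow=2 fast=4: a[fast]=7≠a[slow]=4 write a[3]=7, slow++,fast++
slow=3 fast=5: a[fast]=9≠a[slow]=7 write a[4]=9, slow++,fast++
slow=4 fast=6: a[fast]=10≠a[slow]=9 write a[5]=10, slow++,fast++
slow=5 fast=7: a[fast]=10=a[slow] dup, fast++
slow=5 fast=8: a[fast]=11≠a[slow]=10 write a[6]=11, slow++,fast++
slow=6 fast=9: a[fast]=12≠a[slow]=11 write a[7]=12, slow++,fast++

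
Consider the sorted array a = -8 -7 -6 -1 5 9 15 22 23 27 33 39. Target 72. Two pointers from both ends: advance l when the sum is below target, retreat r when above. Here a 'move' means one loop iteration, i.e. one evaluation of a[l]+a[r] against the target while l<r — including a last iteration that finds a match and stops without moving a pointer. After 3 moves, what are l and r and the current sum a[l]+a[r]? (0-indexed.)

l=3, r=11, sum=38

l=0 r=11: -8+39=31 <72, l++
l=1 r=11: -7+39=32 <72, l++
l=2 r=11: -6+39=33 <72, l++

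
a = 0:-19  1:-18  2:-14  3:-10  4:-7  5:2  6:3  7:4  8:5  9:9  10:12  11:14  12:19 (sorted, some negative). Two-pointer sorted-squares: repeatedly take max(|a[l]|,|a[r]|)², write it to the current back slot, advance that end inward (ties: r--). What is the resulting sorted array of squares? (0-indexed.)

l=0 r=12: |-19|<=|19| out[12]=361, r--
l=0 r=11: |-19|>|14| out[11]=361, l++
l=1 r=11: |-18|>|14| out[10]=324, l++
l=2 r=11: |-14|<=|14| out[9]=196, r--
l=2 r=10: |-14|>|12| out[8]=196, l++
l=3 r=10: |-10|<=|12| out[7]=144, r--
l=3 r=9: |-10|>|9| out[6]=100, l++
l=4 r=9: |-7|<=|9| out[5]=81, r--
l=4 r=8: |-7|>|5| out[4]=49, l++
l=5 r=8: |2|<=|5| out[3]=25, r--
l=5 r=7: |2|<=|4| out[2]=16, r--
l=5 r=6: |2|<=|3| out[1]=9, r--
l=5 r=5: |2|<=|2| out[0]=4, r--

[4, 9, 16, 25, 49, 81, 100, 144, 196, 196, 324, 361, 361]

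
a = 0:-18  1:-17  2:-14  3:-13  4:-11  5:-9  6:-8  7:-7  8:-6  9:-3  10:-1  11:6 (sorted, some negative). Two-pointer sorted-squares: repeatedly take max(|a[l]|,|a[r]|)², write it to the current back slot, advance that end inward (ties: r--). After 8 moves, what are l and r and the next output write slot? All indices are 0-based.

[0,11] |-18|>|6| out[11]=324 → l++
[1,11] |-17|>|6| out[10]=289 → l++
[2,11] |-14|>|6| out[9]=196 → l++
[3,11] |-13|>|6| out[8]=169 → l++
[4,11] |-11|>|6| out[7]=121 → l++
[5,11] |-9|>|6| out[6]=81 → l++
[6,11] |-8|>|6| out[5]=64 → l++
[7,11] |-7|>|6| out[4]=49 → l++

l=8, r=11, next write slot=3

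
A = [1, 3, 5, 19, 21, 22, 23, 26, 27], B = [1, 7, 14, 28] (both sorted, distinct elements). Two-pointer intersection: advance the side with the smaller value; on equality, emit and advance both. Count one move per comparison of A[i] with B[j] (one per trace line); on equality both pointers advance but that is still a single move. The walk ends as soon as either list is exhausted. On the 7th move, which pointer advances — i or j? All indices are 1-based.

i=1 j=1: 1==1 emit, i++,j++
i=2 j=2: 3<7, i++
i=3 j=2: 5<7, i++
i=4 j=2: 19>7, j++
i=4 j=3: 19>14, j++
i=4 j=4: 19<28, i++
i=5 j=4: 21<28, i++

i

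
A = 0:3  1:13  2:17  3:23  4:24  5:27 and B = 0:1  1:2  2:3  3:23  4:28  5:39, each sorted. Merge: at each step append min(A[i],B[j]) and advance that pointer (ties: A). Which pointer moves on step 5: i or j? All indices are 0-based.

[i=0,j=0] A[i]=3>B[j]=1 take 1 → j++
[i=0,j=1] A[i]=3>B[j]=2 take 2 → j++
[i=0,j=2] A[i]=3<=B[j]=3 take 3 → i++
[i=1,j=2] A[i]=13>B[j]=3 take 3 → j++
[i=1,j=3] A[i]=13<=B[j]=23 take 13 → i++

i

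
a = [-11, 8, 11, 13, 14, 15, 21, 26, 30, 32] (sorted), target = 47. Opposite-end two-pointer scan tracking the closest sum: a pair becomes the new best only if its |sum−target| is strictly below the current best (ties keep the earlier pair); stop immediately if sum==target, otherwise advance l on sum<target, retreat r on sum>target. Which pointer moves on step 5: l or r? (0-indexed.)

l

[0,9] -11+32=21 d=26 * → l++
[1,9] 8+32=40 d=7 * → l++
[2,9] 11+32=43 d=4 * → l++
[3,9] 13+32=45 d=2 * → l++
[4,9] 14+32=46 d=1 * → l++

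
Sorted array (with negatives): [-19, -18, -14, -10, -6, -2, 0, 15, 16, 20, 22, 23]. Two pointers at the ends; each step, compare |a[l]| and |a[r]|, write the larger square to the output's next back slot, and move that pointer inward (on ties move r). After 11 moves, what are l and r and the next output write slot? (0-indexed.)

l=6, r=6, next write slot=0

l=0 r=11: |-19|<=|23| out[11]=529, r--
l=0 r=10: |-19|<=|22| out[10]=484, r--
l=0 r=9: |-19|<=|20| out[9]=400, r--
l=0 r=8: |-19|>|16| out[8]=361, l++
l=1 r=8: |-18|>|16| out[7]=324, l++
l=2 r=8: |-14|<=|16| out[6]=256, r--
l=2 r=7: |-14|<=|15| out[5]=225, r--
l=2 r=6: |-14|>|0| out[4]=196, l++
l=3 r=6: |-10|>|0| out[3]=100, l++
l=4 r=6: |-6|>|0| out[2]=36, l++
l=5 r=6: |-2|>|0| out[1]=4, l++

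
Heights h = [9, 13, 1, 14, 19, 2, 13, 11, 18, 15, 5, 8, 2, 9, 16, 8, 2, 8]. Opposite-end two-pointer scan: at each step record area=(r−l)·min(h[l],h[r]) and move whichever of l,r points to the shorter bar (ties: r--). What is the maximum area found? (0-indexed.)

l=0 r=17: min(9,8)*17=136 best=136 *, r--
l=0 r=16: min(9,2)*16=32 best=136, r--
l=0 r=15: min(9,8)*15=120 best=136, r--
l=0 r=14: min(9,16)*14=126 best=136, l++
l=1 r=14: min(13,16)*13=169 best=169 *, l++
l=2 r=14: min(1,16)*12=12 best=169, l++
l=3 r=14: min(14,16)*11=154 best=169, l++
l=4 r=14: min(19,16)*10=160 best=169, r--
l=4 r=13: min(19,9)*9=81 best=169, r--
l=4 r=12: min(19,2)*8=16 best=169, r--
l=4 r=11: min(19,8)*7=56 best=169, r--
l=4 r=10: min(19,5)*6=30 best=169, r--
l=4 r=9: min(19,15)*5=75 best=169, r--
l=4 r=8: min(19,18)*4=72 best=169, r--
l=4 r=7: min(19,11)*3=33 best=169, r--
l=4 r=6: min(19,13)*2=26 best=169, r--
l=4 r=5: min(19,2)*1=2 best=169, r--

max area = 169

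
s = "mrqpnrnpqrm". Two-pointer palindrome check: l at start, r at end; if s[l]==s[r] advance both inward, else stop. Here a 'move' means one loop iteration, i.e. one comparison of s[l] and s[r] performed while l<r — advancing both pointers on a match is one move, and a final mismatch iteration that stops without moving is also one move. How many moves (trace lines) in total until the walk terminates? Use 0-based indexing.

[0,10] 'm'=='m' → l++,r--
[1,9] 'r'=='r' → l++,r--
[2,8] 'q'=='q' → l++,r--
[3,7] 'p'=='p' → l++,r--
[4,6] 'n'=='n' → l++,r--

5 moves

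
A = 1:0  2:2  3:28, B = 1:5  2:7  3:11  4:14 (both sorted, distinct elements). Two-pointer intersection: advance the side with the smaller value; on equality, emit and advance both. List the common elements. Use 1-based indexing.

[i=1,j=1] 0<5 → i++
[i=2,j=1] 2<5 → i++
[i=3,j=1] 28>5 → j++
[i=3,j=2] 28>7 → j++
[i=3,j=3] 28>11 → j++
[i=3,j=4] 28>14 → j++

intersection = []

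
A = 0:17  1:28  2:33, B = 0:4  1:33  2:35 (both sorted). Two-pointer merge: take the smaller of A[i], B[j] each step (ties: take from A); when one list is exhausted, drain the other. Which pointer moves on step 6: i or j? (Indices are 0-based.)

j

[i=0,j=0] A[i]=17>B[j]=4 take 4 → j++
[i=0,j=1] A[i]=17<=B[j]=33 take 17 → i++
[i=1,j=1] A[i]=28<=B[j]=33 take 28 → i++
[i=2,j=1] A[i]=33<=B[j]=33 take 33 → i++
[i=3,j=1] A done, take B[j]=33 → j++
[i=3,j=2] A done, take B[j]=35 → j++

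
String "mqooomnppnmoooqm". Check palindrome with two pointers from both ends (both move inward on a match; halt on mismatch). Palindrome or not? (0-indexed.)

palindrome

l=0 r=15: 'm'=='m', l++,r--
l=1 r=14: 'q'=='q', l++,r--
l=2 r=13: 'o'=='o', l++,r--
l=3 r=12: 'o'=='o', l++,r--
l=4 r=11: 'o'=='o', l++,r--
l=5 r=10: 'm'=='m', l++,r--
l=6 r=9: 'n'=='n', l++,r--
l=7 r=8: 'p'=='p', l++,r--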